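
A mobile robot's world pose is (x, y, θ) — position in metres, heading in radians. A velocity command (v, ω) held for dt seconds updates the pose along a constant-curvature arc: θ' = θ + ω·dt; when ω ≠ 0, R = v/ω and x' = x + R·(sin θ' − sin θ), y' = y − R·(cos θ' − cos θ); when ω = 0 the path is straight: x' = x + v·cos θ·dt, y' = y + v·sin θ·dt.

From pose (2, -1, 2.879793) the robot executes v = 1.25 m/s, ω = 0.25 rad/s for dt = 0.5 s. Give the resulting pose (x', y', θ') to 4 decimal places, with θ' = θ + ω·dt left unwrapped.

(1.3878, -0.8763, 3.0048)

θ' = 2.8798 + 0.25·0.5 = 3.0048
R = v/ω = 1.25/0.25 = 5.0000
x' = 2 + 5.0000·(sin 3.0048 − sin 2.8798) = 1.3878
y' = -1 − 5.0000·(cos 3.0048 − cos 2.8798) = -0.8763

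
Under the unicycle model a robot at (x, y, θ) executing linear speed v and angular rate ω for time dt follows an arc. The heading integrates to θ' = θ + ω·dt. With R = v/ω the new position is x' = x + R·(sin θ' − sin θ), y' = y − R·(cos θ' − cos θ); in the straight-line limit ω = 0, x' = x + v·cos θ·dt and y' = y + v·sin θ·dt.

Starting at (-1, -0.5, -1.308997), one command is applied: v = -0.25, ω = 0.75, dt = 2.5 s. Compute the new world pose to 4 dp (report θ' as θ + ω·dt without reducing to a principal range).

(-1.5007, -0.3049, 0.5660)

θ' = -1.3090 + 0.75·2.5 = 0.5660
R = v/ω = -0.25/0.75 = -0.3333
x' = -1 + -0.3333·(sin 0.5660 − sin -1.3090) = -1.5007
y' = -0.5 − -0.3333·(cos 0.5660 − cos -1.3090) = -0.3049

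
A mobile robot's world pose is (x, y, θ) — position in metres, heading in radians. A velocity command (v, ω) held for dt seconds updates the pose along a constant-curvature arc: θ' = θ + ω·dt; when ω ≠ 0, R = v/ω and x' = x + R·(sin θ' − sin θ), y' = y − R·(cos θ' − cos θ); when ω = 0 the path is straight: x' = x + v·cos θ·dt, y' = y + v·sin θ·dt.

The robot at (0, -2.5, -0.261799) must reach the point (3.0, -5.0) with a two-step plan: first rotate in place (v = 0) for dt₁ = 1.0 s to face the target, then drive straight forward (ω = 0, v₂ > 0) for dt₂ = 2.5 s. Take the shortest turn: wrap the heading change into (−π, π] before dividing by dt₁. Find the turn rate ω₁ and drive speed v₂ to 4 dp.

heading to target = atan2(-5−-2.5, 3−0) = -0.6947
Δθ = wrap(-0.6947 − -0.2618) = -0.4329; ω₁ = Δθ/dt₁ = -0.4329
distance = √((3−0)² + (-5−-2.5)²) = 3.9051; v₂ = distance/dt₂ = 1.5620

ω₁ = -0.4329, v₂ = 1.5620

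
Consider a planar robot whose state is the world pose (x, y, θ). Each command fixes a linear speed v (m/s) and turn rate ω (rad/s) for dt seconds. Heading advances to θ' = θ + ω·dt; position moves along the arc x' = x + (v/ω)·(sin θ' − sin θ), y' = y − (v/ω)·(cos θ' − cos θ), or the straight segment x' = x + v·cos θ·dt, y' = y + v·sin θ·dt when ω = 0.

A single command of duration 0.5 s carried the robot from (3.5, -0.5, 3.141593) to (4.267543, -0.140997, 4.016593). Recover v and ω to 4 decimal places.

v = -1.7500, ω = 1.7500

Δθ = 4.016593 − 3.141593 = 0.875000
ω = Δθ/dt = 0.875000/0.5 = 1.7500
R = Δx/(sin θ' − sin θ) = -1.0000
v = R·ω = -1.0000·1.7500 = -1.7500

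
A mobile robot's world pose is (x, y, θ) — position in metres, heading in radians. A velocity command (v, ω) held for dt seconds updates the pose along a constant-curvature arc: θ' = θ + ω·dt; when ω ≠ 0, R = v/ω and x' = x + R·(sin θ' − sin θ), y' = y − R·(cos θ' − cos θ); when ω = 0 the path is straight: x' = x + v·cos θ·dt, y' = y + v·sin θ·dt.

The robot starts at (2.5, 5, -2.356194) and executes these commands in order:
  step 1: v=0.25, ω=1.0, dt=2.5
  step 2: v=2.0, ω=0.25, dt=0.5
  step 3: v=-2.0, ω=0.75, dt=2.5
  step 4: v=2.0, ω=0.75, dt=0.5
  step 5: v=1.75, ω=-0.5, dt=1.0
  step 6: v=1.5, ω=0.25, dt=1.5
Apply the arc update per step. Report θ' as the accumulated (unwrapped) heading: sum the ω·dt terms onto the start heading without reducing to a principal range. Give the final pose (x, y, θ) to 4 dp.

step 1: θ'=0.1438 (R=0.2500) → pose (2.7126, 4.5758, 0.1438)
step 2: θ'=0.2688 (R=8.0000) → pose (3.6908, 4.7805, 0.2688)
step 3: θ'=2.1438 (R=-2.6667) → pose (2.1582, 0.7638, 2.1438)
step 4: θ'=2.5188 (R=2.6667) → pose (1.4730, 1.4841, 2.5188)
step 5: θ'=2.0188 (R=-3.5000) → pose (0.3600, 2.8109, 2.0188)
step 6: θ'=2.3938 (R=6.0000) → pose (-0.9678, 4.6110, 2.3938)

(-0.9678, 4.6110, 2.3938)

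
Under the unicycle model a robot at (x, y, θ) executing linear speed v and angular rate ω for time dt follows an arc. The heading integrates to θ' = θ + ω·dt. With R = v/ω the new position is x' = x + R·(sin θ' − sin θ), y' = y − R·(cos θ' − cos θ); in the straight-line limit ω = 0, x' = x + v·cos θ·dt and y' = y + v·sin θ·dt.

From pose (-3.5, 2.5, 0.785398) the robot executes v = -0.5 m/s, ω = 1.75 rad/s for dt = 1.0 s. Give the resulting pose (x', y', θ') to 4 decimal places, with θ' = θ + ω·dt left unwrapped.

θ' = 0.7854 + 1.75·1.0 = 2.5354
R = v/ω = -0.5/1.75 = -0.2857
x' = -3.5 + -0.2857·(sin 2.5354 − sin 0.7854) = -3.4608
y' = 2.5 − -0.2857·(cos 2.5354 − cos 0.7854) = 2.0632

(-3.4608, 2.0632, 2.5354)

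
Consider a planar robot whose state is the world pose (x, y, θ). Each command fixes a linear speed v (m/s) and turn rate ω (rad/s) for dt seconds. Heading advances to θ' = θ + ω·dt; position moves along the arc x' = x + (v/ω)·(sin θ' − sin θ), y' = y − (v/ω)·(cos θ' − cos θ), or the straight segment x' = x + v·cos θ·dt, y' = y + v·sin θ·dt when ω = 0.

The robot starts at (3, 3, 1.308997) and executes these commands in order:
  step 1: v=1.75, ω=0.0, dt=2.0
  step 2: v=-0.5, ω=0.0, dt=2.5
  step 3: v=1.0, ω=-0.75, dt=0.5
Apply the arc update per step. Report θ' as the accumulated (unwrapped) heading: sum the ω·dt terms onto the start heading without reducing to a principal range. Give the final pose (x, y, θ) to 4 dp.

step 1: θ'=1.3090 (straight) → pose (3.9059, 6.3807, 1.3090)
step 2: θ'=1.3090 (straight) → pose (3.5823, 5.1733, 1.3090)
step 3: θ'=0.9340 (R=-1.3333) → pose (3.7982, 5.6211, 0.9340)

(3.7982, 5.6211, 0.9340)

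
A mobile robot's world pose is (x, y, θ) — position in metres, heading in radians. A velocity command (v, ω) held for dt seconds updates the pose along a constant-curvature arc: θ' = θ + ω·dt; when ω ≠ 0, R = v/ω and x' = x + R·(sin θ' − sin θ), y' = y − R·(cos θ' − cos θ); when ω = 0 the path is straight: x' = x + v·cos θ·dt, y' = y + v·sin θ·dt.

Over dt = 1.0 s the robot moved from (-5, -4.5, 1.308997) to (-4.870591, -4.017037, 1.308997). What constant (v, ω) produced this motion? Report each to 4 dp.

Δθ = 1.308997 − 1.308997 = 0.000000
ω = Δθ/dt = 0.000000/1.0 = 0.0000
ω = 0 → v = (Δx·cos θ + Δy·sin θ)/dt = 0.5000

v = 0.5000, ω = 0.0000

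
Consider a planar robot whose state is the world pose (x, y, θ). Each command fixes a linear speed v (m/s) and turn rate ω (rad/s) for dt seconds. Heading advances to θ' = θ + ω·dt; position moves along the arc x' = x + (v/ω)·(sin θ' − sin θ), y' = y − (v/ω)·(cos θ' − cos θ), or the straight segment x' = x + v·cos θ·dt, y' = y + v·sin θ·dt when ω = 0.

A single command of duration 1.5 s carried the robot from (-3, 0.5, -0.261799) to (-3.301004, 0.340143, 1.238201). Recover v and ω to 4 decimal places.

Δθ = 1.238201 − -0.261799 = 1.500000
ω = Δθ/dt = 1.500000/1.5 = 1.0000
R = Δx/(sin θ' − sin θ) = -0.2500
v = R·ω = -0.2500·1.0000 = -0.2500

v = -0.2500, ω = 1.0000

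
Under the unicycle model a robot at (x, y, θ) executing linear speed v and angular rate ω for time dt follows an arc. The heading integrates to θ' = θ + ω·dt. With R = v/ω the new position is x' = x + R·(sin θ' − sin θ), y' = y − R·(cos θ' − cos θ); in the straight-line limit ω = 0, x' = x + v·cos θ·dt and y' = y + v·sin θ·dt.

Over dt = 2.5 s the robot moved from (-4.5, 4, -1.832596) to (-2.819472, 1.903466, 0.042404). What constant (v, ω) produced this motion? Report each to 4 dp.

v = 1.2500, ω = 0.7500

Δθ = 0.042404 − -1.832596 = 1.875000
ω = Δθ/dt = 1.875000/2.5 = 0.7500
R = −Δy/(cos θ' − cos θ) = 1.6667
v = R·ω = 1.6667·0.7500 = 1.2500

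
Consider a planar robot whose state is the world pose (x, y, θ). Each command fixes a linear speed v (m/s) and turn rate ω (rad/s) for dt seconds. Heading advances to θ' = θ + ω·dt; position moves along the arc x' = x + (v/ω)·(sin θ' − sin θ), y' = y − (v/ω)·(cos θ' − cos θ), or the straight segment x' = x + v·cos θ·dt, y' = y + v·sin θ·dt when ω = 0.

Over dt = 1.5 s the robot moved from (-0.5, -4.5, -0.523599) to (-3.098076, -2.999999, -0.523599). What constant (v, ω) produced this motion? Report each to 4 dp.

v = -2.0000, ω = 0.0000

Δθ = -0.523599 − -0.523599 = 0.000000
ω = Δθ/dt = 0.000000/1.5 = 0.0000
ω = 0 → v = (Δx·cos θ + Δy·sin θ)/dt = -2.0000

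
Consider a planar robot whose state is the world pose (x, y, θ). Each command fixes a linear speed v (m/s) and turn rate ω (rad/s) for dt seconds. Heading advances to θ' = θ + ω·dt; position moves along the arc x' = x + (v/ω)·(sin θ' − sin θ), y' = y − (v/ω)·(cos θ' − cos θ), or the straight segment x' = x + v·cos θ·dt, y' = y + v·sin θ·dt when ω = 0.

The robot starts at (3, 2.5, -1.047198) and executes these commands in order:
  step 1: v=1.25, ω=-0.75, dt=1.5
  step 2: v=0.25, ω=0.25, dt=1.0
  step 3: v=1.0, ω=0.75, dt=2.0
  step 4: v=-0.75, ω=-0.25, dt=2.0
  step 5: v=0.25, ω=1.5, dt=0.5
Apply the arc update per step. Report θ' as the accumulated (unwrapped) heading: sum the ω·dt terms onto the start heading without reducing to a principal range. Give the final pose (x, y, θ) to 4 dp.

(2.4648, -0.3123, -0.1722)

step 1: θ'=-2.1722 (R=-1.6667) → pose (2.9309, 0.7237, -2.1722)
step 2: θ'=-1.9222 (R=1.0000) → pose (2.8165, 0.5021, -1.9222)
step 3: θ'=-0.4222 (R=1.3333) → pose (3.5220, -1.1731, -0.4222)
step 4: θ'=-0.9222 (R=3.0000) → pose (2.3605, -0.2488, -0.9222)
step 5: θ'=-0.1722 (R=0.1667) → pose (2.4648, -0.3123, -0.1722)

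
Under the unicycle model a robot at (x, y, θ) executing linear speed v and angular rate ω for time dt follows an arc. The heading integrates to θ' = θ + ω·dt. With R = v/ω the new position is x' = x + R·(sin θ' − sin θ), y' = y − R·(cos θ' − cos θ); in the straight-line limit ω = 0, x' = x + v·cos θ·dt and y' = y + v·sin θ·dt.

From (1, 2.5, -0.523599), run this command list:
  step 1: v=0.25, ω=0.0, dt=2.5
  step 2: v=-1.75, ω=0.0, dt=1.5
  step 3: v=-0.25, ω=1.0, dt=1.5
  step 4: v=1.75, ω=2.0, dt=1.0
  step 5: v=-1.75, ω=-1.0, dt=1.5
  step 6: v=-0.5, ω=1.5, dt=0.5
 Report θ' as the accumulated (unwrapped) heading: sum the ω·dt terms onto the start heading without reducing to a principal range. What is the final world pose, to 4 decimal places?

(-0.1232, 2.6508, 2.2264)

step 1: θ'=-0.5236 (straight) → pose (1.5413, 2.1875, -0.5236)
step 2: θ'=-0.5236 (straight) → pose (-0.7321, 3.5000, -0.5236)
step 3: θ'=0.9764 (R=-0.2500) → pose (-1.0642, 3.4235, 0.9764)
step 4: θ'=2.9764 (R=0.8750) → pose (-1.6452, 4.7766, 2.9764)
step 5: θ'=1.4764 (R=1.7500) → pose (-0.1908, 2.8855, 1.4764)
step 6: θ'=2.2264 (R=-0.3333) → pose (-0.1232, 2.6508, 2.2264)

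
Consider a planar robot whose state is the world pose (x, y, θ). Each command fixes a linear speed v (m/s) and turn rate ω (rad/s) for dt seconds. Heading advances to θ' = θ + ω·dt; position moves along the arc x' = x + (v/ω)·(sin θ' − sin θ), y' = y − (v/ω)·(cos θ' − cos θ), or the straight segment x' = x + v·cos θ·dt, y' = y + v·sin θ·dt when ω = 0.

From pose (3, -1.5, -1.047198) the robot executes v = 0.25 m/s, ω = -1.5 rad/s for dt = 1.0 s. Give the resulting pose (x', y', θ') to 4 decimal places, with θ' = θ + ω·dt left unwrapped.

(2.9490, -1.7214, -2.5472)

θ' = -1.0472 + -1.5·1.0 = -2.5472
R = v/ω = 0.25/-1.5 = -0.1667
x' = 3 + -0.1667·(sin -2.5472 − sin -1.0472) = 2.9490
y' = -1.5 − -0.1667·(cos -2.5472 − cos -1.0472) = -1.7214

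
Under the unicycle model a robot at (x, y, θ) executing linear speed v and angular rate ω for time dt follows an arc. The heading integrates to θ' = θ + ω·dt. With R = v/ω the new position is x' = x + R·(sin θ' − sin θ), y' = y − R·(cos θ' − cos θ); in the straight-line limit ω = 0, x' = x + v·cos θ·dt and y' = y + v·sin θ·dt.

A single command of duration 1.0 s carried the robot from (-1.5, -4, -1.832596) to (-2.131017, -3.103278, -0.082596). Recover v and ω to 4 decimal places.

Δθ = -0.082596 − -1.832596 = 1.750000
ω = Δθ/dt = 1.750000/1.0 = 1.7500
R = −Δy/(cos θ' − cos θ) = -0.7143
v = R·ω = -0.7143·1.7500 = -1.2500

v = -1.2500, ω = 1.7500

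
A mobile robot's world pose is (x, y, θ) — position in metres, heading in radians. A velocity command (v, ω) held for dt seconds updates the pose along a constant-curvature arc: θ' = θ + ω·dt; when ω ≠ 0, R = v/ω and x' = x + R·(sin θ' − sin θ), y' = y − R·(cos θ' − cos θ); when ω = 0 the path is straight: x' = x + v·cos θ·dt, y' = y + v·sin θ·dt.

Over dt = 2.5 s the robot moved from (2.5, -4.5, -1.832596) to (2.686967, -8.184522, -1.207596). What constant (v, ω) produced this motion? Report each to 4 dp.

Δθ = -1.207596 − -1.832596 = 0.625000
ω = Δθ/dt = 0.625000/2.5 = 0.2500
R = −Δy/(cos θ' − cos θ) = 6.0000
v = R·ω = 6.0000·0.2500 = 1.5000

v = 1.5000, ω = 0.2500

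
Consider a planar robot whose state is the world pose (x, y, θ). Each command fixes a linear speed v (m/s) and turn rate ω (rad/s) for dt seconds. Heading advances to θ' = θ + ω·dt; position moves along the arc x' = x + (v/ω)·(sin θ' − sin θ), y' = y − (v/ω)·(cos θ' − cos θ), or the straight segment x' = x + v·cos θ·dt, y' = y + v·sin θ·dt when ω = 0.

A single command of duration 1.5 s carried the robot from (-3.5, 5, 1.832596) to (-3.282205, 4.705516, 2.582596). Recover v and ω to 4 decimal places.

Δθ = 2.582596 − 1.832596 = 0.750000
ω = Δθ/dt = 0.750000/1.5 = 0.5000
R = −Δy/(cos θ' − cos θ) = -0.5000
v = R·ω = -0.5000·0.5000 = -0.2500

v = -0.2500, ω = 0.5000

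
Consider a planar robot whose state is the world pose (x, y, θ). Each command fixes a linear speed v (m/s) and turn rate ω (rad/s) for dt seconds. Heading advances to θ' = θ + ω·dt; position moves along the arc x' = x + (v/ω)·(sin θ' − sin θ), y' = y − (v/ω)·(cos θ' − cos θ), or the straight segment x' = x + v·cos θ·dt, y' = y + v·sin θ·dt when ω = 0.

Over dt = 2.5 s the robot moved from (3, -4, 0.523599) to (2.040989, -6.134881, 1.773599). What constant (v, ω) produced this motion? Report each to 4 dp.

Δθ = 1.773599 − 0.523599 = 1.250000
ω = Δθ/dt = 1.250000/2.5 = 0.5000
R = −Δy/(cos θ' − cos θ) = -2.0000
v = R·ω = -2.0000·0.5000 = -1.0000

v = -1.0000, ω = 0.5000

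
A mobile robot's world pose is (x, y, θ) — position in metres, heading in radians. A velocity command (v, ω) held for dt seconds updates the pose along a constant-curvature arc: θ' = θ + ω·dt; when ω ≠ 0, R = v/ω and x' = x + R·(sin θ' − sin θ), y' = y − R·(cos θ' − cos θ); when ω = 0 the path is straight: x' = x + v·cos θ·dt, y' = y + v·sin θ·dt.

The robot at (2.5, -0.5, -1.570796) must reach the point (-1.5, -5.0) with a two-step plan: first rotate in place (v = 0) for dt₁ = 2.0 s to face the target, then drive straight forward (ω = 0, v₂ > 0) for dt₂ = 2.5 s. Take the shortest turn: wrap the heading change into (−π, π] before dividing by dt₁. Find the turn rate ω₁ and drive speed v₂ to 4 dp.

ω₁ = -0.3633, v₂ = 2.4083

heading to target = atan2(-5−-0.5, -1.5−2.5) = -2.2974
Δθ = wrap(-2.2974 − -1.5708) = -0.7266; ω₁ = Δθ/dt₁ = -0.3633
distance = √((-1.5−2.5)² + (-5−-0.5)²) = 6.0208; v₂ = distance/dt₂ = 2.4083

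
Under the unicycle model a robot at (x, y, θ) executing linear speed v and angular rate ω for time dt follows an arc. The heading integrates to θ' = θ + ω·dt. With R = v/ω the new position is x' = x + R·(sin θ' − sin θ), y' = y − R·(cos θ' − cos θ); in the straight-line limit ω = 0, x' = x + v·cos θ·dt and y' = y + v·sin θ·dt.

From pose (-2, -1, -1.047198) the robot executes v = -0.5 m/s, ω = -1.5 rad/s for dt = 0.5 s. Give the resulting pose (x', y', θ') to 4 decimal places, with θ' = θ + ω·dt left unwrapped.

θ' = -1.0472 + -1.5·0.5 = -1.7972
R = v/ω = -0.5/-1.5 = 0.3333
x' = -2 + 0.3333·(sin -1.7972 − sin -1.0472) = -2.0362
y' = -1 − 0.3333·(cos -1.7972 − cos -1.0472) = -0.7585

(-2.0362, -0.7585, -1.7972)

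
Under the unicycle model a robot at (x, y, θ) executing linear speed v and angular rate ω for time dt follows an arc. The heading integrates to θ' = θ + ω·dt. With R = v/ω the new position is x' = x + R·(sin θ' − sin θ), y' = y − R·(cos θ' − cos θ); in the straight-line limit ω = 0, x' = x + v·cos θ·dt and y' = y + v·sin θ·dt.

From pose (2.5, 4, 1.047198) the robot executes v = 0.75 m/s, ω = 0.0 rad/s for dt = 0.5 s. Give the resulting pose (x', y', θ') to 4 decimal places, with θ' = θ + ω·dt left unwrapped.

(2.6875, 4.3248, 1.0472)

θ' = 1.0472 + 0.0·0.5 = 1.0472
ω = 0 → straight: x' = 2.5 + 0.75·cos(1.0472)·0.5 = 2.6875
y' = 4 + 0.75·sin(1.0472)·0.5 = 4.3248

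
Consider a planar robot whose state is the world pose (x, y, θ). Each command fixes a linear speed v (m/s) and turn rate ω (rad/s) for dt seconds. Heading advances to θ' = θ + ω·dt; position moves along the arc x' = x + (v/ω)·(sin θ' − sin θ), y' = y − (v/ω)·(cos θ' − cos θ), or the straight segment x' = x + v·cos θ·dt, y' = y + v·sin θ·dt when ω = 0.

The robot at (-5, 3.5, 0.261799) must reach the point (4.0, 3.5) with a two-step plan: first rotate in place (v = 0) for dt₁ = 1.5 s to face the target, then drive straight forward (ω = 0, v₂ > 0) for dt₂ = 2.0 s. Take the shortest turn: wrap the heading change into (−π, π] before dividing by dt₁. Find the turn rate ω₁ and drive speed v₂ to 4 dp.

ω₁ = -0.1745, v₂ = 4.5000

heading to target = atan2(3.5−3.5, 4−-5) = 0.0000
Δθ = wrap(0.0000 − 0.2618) = -0.2618; ω₁ = Δθ/dt₁ = -0.1745
distance = √((4−-5)² + (3.5−3.5)²) = 9.0000; v₂ = distance/dt₂ = 4.5000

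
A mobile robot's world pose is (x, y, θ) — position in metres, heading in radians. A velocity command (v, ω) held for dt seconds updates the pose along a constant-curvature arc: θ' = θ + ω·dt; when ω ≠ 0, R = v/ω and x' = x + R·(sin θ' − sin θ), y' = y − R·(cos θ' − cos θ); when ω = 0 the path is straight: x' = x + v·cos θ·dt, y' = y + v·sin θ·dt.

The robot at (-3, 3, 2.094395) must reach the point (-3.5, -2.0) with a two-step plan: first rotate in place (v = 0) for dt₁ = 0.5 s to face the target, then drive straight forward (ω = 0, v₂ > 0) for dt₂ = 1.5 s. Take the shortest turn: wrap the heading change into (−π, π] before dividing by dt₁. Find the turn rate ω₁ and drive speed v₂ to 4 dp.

ω₁ = 5.0367, v₂ = 3.3500

heading to target = atan2(-2−3, -3.5−-3) = -1.6705
Δθ = wrap(-1.6705 − 2.0944) = 2.5183; ω₁ = Δθ/dt₁ = 5.0367
distance = √((-3.5−-3)² + (-2−3)²) = 5.0249; v₂ = distance/dt₂ = 3.3500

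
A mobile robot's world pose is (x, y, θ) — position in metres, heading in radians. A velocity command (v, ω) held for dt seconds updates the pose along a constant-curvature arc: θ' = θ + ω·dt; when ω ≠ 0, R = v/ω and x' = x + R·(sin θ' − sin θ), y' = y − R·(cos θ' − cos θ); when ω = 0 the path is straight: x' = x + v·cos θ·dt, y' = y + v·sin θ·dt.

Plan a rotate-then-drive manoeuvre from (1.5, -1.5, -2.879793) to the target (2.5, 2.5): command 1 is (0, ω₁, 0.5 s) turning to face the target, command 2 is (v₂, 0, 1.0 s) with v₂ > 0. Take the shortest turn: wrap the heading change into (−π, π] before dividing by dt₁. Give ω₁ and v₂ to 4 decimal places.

ω₁ = -4.1551, v₂ = 4.1231

heading to target = atan2(2.5−-1.5, 2.5−1.5) = 1.3258
Δθ = wrap(1.3258 − -2.8798) = -2.0776; ω₁ = Δθ/dt₁ = -4.1551
distance = √((2.5−1.5)² + (2.5−-1.5)²) = 4.1231; v₂ = distance/dt₂ = 4.1231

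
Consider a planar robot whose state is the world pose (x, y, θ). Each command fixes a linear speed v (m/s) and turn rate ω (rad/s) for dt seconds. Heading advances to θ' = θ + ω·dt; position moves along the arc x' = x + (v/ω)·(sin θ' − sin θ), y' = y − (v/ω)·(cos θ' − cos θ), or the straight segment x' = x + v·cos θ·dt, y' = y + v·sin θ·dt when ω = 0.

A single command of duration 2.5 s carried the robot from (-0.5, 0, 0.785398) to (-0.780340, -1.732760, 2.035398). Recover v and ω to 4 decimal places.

v = -0.7500, ω = 0.5000

Δθ = 2.035398 − 0.785398 = 1.250000
ω = Δθ/dt = 1.250000/2.5 = 0.5000
R = −Δy/(cos θ' − cos θ) = -1.5000
v = R·ω = -1.5000·0.5000 = -0.7500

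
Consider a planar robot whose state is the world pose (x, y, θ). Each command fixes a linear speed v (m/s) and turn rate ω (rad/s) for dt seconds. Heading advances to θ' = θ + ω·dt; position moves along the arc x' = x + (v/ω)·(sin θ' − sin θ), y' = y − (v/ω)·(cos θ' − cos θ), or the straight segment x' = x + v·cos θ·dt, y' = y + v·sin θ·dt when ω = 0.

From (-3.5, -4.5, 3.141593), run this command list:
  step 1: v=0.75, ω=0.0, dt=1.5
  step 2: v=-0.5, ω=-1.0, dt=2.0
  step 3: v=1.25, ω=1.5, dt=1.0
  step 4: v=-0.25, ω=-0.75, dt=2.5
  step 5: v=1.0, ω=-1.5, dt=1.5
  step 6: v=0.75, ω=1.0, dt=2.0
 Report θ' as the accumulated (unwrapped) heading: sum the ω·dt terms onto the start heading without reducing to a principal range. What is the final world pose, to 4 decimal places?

step 1: θ'=3.1416 (straight) → pose (-4.6250, -4.5000, 3.1416)
step 2: θ'=1.1416 (R=0.5000) → pose (-4.1704, -5.2081, 1.1416)
step 3: θ'=2.6416 (R=0.8333) → pose (-4.5286, -4.1300, 2.6416)
step 4: θ'=0.7666 (R=0.3333) → pose (-4.4572, -4.6626, 0.7666)
step 5: θ'=-1.4834 (R=-0.6667) → pose (-3.3306, -5.0846, -1.4834)
step 6: θ'=0.5166 (R=0.7500) → pose (-2.2130, -5.6713, 0.5166)

(-2.2130, -5.6713, 0.5166)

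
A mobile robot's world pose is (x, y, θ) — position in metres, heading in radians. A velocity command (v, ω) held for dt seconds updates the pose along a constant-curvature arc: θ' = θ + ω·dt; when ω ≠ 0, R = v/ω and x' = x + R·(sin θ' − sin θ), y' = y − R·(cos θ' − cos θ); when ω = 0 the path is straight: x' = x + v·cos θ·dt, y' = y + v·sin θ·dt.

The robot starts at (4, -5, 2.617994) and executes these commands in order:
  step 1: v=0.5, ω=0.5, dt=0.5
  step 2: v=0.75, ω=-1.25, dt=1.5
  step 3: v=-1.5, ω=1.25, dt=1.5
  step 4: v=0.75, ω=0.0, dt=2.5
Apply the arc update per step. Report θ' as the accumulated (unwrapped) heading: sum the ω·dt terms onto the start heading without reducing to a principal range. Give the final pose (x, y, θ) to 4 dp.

(2.3054, -5.3020, 2.8680)

step 1: θ'=2.8680 (R=1.0000) → pose (3.7702, -4.9032, 2.8680)
step 2: θ'=0.9930 (R=-0.6000) → pose (3.4297, -3.9978, 0.9930)
step 3: θ'=2.8680 (R=-1.2000) → pose (4.1107, -5.8086, 2.8680)
step 4: θ'=2.8680 (straight) → pose (2.3054, -5.3020, 2.8680)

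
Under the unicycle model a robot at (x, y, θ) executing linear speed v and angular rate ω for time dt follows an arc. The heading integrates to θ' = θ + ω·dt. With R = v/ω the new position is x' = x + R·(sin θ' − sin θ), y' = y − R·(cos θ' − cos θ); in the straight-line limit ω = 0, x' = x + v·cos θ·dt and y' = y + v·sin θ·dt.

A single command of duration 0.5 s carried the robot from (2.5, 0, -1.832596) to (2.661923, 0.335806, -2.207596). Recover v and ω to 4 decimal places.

v = -0.7500, ω = -0.7500

Δθ = -2.207596 − -1.832596 = -0.375000
ω = Δθ/dt = -0.375000/0.5 = -0.7500
R = −Δy/(cos θ' − cos θ) = 1.0000
v = R·ω = 1.0000·-0.7500 = -0.7500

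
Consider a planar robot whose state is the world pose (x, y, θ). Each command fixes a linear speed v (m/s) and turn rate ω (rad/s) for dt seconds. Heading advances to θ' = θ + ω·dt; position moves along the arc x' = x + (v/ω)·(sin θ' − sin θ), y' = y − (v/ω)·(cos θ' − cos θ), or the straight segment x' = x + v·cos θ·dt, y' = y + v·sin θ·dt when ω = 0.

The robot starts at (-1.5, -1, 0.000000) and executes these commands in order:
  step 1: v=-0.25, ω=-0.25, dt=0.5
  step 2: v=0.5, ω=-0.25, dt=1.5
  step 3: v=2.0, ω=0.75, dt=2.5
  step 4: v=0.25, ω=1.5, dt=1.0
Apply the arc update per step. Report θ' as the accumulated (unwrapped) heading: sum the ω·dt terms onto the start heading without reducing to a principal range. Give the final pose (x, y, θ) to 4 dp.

step 1: θ'=-0.1250 (R=1.0000) → pose (-1.6247, -0.9922, -0.1250)
step 2: θ'=-0.5000 (R=-2.0000) → pose (-0.9152, -1.2214, -0.5000)
step 3: θ'=1.3750 (R=2.6667) → pose (2.9790, 0.6000, 1.3750)
step 4: θ'=2.8750 (R=0.1667) → pose (2.8594, 0.7932, 2.8750)

(2.8594, 0.7932, 2.8750)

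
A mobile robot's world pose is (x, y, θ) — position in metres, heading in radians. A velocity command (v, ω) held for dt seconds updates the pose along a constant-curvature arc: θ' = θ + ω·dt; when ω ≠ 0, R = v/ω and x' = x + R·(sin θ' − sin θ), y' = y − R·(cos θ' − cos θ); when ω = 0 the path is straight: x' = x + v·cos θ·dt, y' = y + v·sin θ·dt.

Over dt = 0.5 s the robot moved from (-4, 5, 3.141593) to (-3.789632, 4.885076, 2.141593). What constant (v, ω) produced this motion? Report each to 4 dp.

v = -0.5000, ω = -2.0000

Δθ = 2.141593 − 3.141593 = -1.000000
ω = Δθ/dt = -1.000000/0.5 = -2.0000
R = Δx/(sin θ' − sin θ) = 0.2500
v = R·ω = 0.2500·-2.0000 = -0.5000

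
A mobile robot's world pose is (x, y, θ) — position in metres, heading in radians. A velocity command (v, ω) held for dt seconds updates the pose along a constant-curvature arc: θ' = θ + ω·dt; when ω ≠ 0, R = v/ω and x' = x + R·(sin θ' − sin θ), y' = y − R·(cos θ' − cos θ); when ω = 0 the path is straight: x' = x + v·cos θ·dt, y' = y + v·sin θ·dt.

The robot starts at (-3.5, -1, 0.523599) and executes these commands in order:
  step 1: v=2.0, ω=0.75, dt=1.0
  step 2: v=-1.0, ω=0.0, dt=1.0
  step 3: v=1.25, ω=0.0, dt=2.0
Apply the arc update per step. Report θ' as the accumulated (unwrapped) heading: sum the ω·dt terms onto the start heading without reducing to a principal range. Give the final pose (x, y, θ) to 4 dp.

(-1.8443, 1.9627, 1.2736)

step 1: θ'=1.2736 (R=2.6667) → pose (-2.2836, 0.5285, 1.2736)
step 2: θ'=1.2736 (straight) → pose (-2.5764, -0.4277, 1.2736)
step 3: θ'=1.2736 (straight) → pose (-1.8443, 1.9627, 1.2736)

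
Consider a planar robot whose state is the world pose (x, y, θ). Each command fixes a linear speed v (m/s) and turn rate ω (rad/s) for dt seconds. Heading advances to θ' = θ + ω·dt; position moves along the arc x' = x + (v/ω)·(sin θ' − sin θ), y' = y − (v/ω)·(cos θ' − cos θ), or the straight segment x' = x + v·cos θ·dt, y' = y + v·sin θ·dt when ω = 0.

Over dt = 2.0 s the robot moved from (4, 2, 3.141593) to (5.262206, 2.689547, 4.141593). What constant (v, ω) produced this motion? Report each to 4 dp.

Δθ = 4.141593 − 3.141593 = 1.000000
ω = Δθ/dt = 1.000000/2.0 = 0.5000
R = Δx/(sin θ' − sin θ) = -1.5000
v = R·ω = -1.5000·0.5000 = -0.7500

v = -0.7500, ω = 0.5000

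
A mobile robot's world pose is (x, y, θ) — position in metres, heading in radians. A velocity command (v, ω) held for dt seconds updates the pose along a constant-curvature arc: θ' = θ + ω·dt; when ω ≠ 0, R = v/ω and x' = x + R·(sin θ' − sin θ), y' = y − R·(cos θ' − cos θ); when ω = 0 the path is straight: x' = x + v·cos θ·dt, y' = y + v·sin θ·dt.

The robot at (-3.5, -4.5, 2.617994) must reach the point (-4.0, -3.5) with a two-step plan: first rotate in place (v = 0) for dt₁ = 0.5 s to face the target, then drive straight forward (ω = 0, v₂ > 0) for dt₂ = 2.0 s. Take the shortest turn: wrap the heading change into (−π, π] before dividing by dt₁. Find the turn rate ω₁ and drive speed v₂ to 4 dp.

heading to target = atan2(-3.5−-4.5, -4−-3.5) = 2.0344
Δθ = wrap(2.0344 − 2.6180) = -0.5836; ω₁ = Δθ/dt₁ = -1.1671
distance = √((-4−-3.5)² + (-3.5−-4.5)²) = 1.1180; v₂ = distance/dt₂ = 0.5590

ω₁ = -1.1671, v₂ = 0.5590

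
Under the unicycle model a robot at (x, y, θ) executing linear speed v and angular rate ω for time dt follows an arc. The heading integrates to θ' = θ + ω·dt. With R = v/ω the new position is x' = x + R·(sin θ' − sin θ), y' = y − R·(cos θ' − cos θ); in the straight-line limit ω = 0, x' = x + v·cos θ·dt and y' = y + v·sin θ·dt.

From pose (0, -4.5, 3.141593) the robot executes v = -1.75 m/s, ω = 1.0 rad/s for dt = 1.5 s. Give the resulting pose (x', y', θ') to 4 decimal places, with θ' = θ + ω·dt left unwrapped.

(1.7456, -2.8738, 4.6416)

θ' = 3.1416 + 1.0·1.5 = 4.6416
R = v/ω = -1.75/1.0 = -1.7500
x' = 0 + -1.7500·(sin 4.6416 − sin 3.1416) = 1.7456
y' = -4.5 − -1.7500·(cos 4.6416 − cos 3.1416) = -2.8738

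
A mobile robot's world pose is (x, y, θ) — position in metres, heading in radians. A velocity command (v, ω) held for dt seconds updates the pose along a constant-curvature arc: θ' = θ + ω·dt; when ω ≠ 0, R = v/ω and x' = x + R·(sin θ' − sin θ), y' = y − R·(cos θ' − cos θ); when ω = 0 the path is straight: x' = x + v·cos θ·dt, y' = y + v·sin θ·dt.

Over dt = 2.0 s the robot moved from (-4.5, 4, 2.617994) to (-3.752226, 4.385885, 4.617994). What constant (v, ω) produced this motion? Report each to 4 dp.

v = -0.5000, ω = 1.0000

Δθ = 4.617994 − 2.617994 = 2.000000
ω = Δθ/dt = 2.000000/2.0 = 1.0000
R = Δx/(sin θ' − sin θ) = -0.5000
v = R·ω = -0.5000·1.0000 = -0.5000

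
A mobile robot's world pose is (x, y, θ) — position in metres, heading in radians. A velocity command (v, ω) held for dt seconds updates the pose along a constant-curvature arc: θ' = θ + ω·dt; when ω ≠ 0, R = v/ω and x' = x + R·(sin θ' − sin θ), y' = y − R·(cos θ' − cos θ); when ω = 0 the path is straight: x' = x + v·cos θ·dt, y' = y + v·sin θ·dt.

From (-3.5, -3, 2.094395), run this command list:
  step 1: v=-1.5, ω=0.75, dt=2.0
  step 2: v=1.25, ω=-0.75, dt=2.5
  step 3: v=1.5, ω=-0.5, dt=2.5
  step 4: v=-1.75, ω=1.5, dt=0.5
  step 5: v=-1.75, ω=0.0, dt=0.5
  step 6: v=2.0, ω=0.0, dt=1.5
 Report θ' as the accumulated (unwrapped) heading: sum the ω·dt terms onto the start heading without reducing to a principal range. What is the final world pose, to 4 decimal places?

(-1.4967, 1.9294, 1.2194)

step 1: θ'=3.5944 (R=-2.0000) → pose (-0.8930, -3.7984, 3.5944)
step 2: θ'=1.7194 (R=-1.6667) → pose (-3.2704, -2.5465, 1.7194)
step 3: θ'=0.4694 (R=-3.0000) → pose (-1.6605, 0.5732, 0.4694)
step 4: θ'=1.2194 (R=-1.1667) → pose (-2.2282, -0.0657, 1.2194)
step 5: θ'=1.2194 (straight) → pose (-2.5293, -0.8872, 1.2194)
step 6: θ'=1.2194 (straight) → pose (-1.4967, 1.9294, 1.2194)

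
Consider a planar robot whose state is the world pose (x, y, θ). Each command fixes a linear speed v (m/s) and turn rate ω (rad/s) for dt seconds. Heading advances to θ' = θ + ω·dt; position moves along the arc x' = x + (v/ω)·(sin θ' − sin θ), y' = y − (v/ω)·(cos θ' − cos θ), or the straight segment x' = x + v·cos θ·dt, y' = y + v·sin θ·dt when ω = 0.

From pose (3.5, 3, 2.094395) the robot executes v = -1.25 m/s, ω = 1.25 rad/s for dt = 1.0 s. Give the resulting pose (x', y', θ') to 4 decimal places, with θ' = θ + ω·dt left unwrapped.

(4.5674, 2.5205, 3.3444)

θ' = 2.0944 + 1.25·1.0 = 3.3444
R = v/ω = -1.25/1.25 = -1.0000
x' = 3.5 + -1.0000·(sin 3.3444 − sin 2.0944) = 4.5674
y' = 3 − -1.0000·(cos 3.3444 − cos 2.0944) = 2.5205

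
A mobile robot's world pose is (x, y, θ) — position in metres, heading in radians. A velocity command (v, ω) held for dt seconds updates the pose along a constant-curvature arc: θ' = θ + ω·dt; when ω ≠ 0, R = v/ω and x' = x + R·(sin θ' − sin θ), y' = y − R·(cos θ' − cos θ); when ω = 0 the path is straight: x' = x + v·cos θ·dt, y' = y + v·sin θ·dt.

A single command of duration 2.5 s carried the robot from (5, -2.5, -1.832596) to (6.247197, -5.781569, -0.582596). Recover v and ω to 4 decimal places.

Δθ = -0.582596 − -1.832596 = 1.250000
ω = Δθ/dt = 1.250000/2.5 = 0.5000
R = −Δy/(cos θ' − cos θ) = 3.0000
v = R·ω = 3.0000·0.5000 = 1.5000

v = 1.5000, ω = 0.5000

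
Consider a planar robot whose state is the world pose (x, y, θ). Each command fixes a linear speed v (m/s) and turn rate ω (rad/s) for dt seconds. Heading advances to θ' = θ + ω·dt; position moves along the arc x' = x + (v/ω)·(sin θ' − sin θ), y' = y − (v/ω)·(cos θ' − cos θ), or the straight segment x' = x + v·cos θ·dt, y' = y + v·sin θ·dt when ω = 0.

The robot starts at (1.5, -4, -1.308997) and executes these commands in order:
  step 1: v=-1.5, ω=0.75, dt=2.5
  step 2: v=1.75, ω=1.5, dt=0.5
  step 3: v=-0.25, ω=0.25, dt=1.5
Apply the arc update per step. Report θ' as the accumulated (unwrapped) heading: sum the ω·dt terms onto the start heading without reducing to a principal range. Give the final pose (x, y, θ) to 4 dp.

(-1.0261, -2.5108, 1.6910)

step 1: θ'=0.5660 (R=-2.0000) → pose (-1.5044, -2.8295, 0.5660)
step 2: θ'=1.3160 (R=1.1667) → pose (-1.0010, -2.1389, 1.3160)
step 3: θ'=1.6910 (R=-1.0000) → pose (-1.0261, -2.5108, 1.6910)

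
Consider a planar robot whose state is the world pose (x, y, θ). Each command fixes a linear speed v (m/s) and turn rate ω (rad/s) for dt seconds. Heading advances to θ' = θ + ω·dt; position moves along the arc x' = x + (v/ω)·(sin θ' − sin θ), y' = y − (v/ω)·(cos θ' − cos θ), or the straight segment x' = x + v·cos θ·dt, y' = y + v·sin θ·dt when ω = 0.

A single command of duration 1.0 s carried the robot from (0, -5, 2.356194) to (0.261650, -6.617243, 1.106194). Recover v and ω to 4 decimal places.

Δθ = 1.106194 − 2.356194 = -1.250000
ω = Δθ/dt = -1.250000/1.0 = -1.2500
R = −Δy/(cos θ' − cos θ) = 1.4000
v = R·ω = 1.4000·-1.2500 = -1.7500

v = -1.7500, ω = -1.2500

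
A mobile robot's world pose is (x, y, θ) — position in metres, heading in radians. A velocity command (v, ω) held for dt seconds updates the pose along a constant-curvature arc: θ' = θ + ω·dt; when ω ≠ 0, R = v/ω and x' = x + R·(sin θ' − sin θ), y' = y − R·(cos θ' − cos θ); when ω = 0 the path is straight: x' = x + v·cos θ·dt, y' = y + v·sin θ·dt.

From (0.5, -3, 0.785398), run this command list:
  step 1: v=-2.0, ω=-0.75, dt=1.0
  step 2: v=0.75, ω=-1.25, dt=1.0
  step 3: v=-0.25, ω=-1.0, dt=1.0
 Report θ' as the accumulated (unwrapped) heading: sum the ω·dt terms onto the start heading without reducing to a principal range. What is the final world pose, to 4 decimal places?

(-0.6733, -3.9325, -2.2146)

step 1: θ'=0.0354 (R=2.6667) → pose (-1.2912, -3.7794, 0.0354)
step 2: θ'=-1.2146 (R=-0.6000) → pose (-0.7077, -4.1698, -1.2146)
step 3: θ'=-2.2146 (R=0.2500) → pose (-0.6733, -3.9325, -2.2146)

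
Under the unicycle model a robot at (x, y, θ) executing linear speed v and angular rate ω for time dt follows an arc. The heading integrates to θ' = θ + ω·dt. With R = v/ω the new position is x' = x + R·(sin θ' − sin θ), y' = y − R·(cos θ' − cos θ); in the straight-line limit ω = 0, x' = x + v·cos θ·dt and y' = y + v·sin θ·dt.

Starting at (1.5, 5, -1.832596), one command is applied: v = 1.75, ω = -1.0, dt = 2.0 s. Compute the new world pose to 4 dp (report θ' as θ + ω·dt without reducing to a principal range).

θ' = -1.8326 + -1.0·2.0 = -3.8326
R = v/ω = 1.75/-1.0 = -1.7500
x' = 1.5 + -1.7500·(sin -3.8326 − sin -1.8326) = -1.3057
y' = 5 − -1.7500·(cos -3.8326 − cos -1.8326) = 4.1044

(-1.3057, 4.1044, -3.8326)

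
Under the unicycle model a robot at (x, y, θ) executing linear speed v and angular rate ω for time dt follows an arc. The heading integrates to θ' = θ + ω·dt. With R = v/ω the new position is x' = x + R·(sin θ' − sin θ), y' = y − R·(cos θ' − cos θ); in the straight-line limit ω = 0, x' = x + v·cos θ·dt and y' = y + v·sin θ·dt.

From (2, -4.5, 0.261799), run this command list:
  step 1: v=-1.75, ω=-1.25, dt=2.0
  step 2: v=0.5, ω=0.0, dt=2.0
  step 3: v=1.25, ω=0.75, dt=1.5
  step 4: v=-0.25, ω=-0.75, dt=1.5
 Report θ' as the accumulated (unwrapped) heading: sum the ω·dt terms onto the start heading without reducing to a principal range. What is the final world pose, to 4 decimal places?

step 1: θ'=-2.2382 (R=1.4000) → pose (0.5381, -2.2812, -2.2382)
step 2: θ'=-2.2382 (straight) → pose (-0.0809, -3.0666, -2.2382)
step 3: θ'=-1.1132 (R=1.6667) → pose (-0.2670, -4.8345, -1.1132)
step 4: θ'=-2.2382 (R=0.3333) → pose (-0.2298, -4.4809, -2.2382)

(-0.2298, -4.4809, -2.2382)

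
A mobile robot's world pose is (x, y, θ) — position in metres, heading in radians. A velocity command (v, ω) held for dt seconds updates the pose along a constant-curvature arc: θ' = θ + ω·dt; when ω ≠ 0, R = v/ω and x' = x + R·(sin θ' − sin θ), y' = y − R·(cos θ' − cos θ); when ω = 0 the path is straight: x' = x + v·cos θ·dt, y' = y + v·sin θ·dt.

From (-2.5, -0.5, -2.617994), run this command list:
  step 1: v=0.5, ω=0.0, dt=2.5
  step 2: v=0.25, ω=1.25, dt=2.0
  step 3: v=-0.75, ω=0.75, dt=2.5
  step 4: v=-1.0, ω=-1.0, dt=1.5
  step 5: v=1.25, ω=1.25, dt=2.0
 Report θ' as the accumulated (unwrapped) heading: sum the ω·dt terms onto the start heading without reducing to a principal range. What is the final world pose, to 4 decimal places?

(-5.2140, -1.9332, 2.7570)

step 1: θ'=-2.6180 (straight) → pose (-3.5825, -1.1250, -2.6180)
step 2: θ'=-0.1180 (R=0.2000) → pose (-3.5061, -1.4968, -0.1180)
step 3: θ'=1.7570 (R=-1.0000) → pose (-4.6065, -2.6750, 1.7570)
step 4: θ'=0.2570 (R=1.0000) → pose (-5.3350, -3.8273, 0.2570)
step 5: θ'=2.7570 (R=1.0000) → pose (-5.2140, -1.9332, 2.7570)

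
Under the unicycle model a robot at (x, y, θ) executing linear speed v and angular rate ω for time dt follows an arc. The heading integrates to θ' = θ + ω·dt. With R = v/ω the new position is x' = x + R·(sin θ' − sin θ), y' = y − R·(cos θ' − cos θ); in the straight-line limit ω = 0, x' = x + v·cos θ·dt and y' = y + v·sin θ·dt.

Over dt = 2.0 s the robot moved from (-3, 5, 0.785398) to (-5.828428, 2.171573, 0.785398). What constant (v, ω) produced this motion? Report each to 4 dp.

v = -2.0000, ω = 0.0000

Δθ = 0.785398 − 0.785398 = 0.000000
ω = Δθ/dt = 0.000000/2.0 = 0.0000
ω = 0 → v = (Δx·cos θ + Δy·sin θ)/dt = -2.0000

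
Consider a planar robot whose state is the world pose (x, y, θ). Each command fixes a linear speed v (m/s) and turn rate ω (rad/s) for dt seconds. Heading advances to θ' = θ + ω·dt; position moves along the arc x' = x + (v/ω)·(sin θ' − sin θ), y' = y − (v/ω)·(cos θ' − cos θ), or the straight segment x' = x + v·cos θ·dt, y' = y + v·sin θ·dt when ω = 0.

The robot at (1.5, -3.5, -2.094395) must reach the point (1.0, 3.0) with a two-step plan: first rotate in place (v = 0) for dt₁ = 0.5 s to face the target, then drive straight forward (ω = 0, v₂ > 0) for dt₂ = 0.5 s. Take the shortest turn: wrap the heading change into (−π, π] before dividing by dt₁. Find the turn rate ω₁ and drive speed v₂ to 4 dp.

ω₁ = -5.0824, v₂ = 13.0384

heading to target = atan2(3−-3.5, 1−1.5) = 1.6476
Δθ = wrap(1.6476 − -2.0944) = -2.5412; ω₁ = Δθ/dt₁ = -5.0824
distance = √((1−1.5)² + (3−-3.5)²) = 6.5192; v₂ = distance/dt₂ = 13.0384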